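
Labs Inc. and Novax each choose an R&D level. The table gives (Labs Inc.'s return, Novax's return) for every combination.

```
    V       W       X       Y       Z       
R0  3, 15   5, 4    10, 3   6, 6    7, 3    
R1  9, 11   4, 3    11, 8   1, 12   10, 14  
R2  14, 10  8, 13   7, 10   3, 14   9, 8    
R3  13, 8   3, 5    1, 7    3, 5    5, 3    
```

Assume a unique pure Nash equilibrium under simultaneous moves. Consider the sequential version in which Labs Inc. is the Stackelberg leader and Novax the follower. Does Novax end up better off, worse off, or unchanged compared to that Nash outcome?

worse off

Backward induction with Labs Inc. moving first.
- R0: Novax compares 15, 4, 3, 6, 3 and picks V; Labs Inc. would get 3.
- R1: Novax compares 11, 3, 8, 12, 14 and picks Z; Labs Inc. would get 10.
- R2: Novax compares 10, 13, 10, 14, 8 and picks Y; Labs Inc. would get 3.
- R3: Novax compares 8, 5, 7, 5, 3 and picks V; Labs Inc. would get 13.
Among 3, 10, 3, 13, the best is 13 at R3. Subgame-perfect outcome: (R3, V) with payoffs (13, 8).
For the simultaneous game, intersect best replies.
Labs Inc.'s best replies: V→R2; W→R2; X→R1; Y→R0; Z→R1.
Novax's best replies: R0→V; R1→Z; R2→Y; R3→V.
Only (R1, Z) has each player best-responding; Nash payoffs (10, 14).
Novax earns 8 sequentially versus 14 at the Nash outcome: worse off.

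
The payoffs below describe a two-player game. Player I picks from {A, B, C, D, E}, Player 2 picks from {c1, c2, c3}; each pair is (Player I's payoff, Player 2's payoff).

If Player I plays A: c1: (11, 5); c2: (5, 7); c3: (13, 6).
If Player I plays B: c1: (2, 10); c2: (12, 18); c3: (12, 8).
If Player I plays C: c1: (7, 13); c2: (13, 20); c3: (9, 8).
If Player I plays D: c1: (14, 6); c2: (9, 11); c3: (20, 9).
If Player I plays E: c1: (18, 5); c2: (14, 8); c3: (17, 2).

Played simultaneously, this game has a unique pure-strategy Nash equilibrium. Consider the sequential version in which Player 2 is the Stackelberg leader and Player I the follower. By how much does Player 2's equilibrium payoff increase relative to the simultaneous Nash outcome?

1

Solve by backward induction (Player 2 leads).
- c1: BR = E, leader payoff 5.
- c2: BR = E, leader payoff 8.
- c3: BR = D, leader payoff 9.
Player 2's induced payoffs are 5, 8, 9, so Player 2 commits to c3. Subgame-perfect outcome: (D, c3) with payoffs (20, 9).
Under simultaneous play:
Player I's best replies: c1→E; c2→E; c3→D.
Player 2's best replies: A→c2; B→c2; C→c2; D→c2; E→c2.
Only (E, c2) has each player best-responding; Nash payoffs (14, 8).
Player 2's commitment gain: 9 − 8 = 1.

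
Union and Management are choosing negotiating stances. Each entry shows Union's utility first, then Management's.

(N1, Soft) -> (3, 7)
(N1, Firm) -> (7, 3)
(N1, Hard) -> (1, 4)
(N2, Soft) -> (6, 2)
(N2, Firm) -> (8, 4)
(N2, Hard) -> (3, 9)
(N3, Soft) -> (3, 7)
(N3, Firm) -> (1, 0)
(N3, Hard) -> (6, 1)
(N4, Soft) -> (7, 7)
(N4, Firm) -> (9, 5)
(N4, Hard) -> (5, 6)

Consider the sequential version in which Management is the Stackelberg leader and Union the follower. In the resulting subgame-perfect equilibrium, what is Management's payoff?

7

Work backward from Union's decision.
- Soft: BR = N4, leader payoff 7.
- Firm: BR = N4, leader payoff 5.
- Hard: BR = N3, leader payoff 1.
Maximizing over 7, 5, 1, Management chooses Soft. Subgame-perfect outcome: (N4, Soft) with payoffs (7, 7).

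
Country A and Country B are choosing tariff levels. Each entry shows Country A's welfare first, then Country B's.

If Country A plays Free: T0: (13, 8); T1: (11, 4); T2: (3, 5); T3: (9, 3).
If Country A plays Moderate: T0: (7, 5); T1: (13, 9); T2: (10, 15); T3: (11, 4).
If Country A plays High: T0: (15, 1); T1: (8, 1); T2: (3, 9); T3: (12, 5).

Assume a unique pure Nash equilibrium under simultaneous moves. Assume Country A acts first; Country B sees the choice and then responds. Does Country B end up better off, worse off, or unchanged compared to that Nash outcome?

Work backward from Country B's decision.
- Free: Country B compares 8, 4, 5, 3 and picks T0; Country A would get 13.
- Moderate: Country B compares 5, 9, 15, 4 and picks T2; Country A would get 10.
- High: Country B compares 1, 1, 9, 5 and picks T2; Country A would get 3.
Among 13, 10, 3, the best is 13 at Free. Subgame-perfect outcome: (Free, T0) with payoffs (13, 8).
Now find the simultaneous Nash equilibrium.
Country A's best replies: T0→High; T1→Moderate; T2→Moderate; T3→High.
Country B's best replies: Free→T0; Moderate→T2; High→T2.
Only (Moderate, T2) has each player best-responding; Nash payoffs (10, 15).
Country B earns 8 sequentially versus 15 at the Nash outcome: worse off.

worse off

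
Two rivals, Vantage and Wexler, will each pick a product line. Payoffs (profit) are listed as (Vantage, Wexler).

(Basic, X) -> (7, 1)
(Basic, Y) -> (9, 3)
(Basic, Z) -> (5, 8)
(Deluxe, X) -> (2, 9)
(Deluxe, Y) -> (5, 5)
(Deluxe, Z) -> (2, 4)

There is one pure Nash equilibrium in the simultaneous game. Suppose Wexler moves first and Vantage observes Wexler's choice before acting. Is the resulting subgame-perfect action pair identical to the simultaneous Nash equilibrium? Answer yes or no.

Work backward from Vantage's decision.
- X: BR = Basic, leader payoff 1.
- Y: BR = Basic, leader payoff 3.
- Z: BR = Basic, leader payoff 8.
Among 1, 3, 8, the best is 8 at Z. Subgame-perfect outcome: (Basic, Z) with payoffs (5, 8).
For the simultaneous game, intersect best replies.
Vantage's best replies: X→Basic; Y→Basic; Z→Basic.
Wexler's best replies: Basic→Z; Deluxe→X.
Only (Basic, Z) has each player best-responding; Nash payoffs (5, 8).
Sequential outcome (Basic, Z) coincides with the Nash profile (Basic, Z).

yes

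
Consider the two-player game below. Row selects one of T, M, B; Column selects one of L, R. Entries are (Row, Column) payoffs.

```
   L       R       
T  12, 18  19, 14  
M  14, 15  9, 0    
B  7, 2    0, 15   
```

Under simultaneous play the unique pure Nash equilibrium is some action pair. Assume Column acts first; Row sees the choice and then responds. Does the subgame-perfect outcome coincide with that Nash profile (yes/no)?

Row best-responds to each possible Column move:
- L → Row plays M (best of 12, 14, 7); Column gets 15.
- R → Row plays T (best of 19, 9, 0); Column gets 14.
Maximizing over 15, 14, Column chooses L. Subgame-perfect outcome: (M, L) with payoffs (14, 15).
For the simultaneous game, intersect best replies.
Row's best replies: L→M; R→T.
Column's best replies: T→L; M→L; B→R.
Only (M, L) has each player best-responding; Nash payoffs (14, 15).
Sequential outcome (M, L) coincides with the Nash profile (M, L).

yes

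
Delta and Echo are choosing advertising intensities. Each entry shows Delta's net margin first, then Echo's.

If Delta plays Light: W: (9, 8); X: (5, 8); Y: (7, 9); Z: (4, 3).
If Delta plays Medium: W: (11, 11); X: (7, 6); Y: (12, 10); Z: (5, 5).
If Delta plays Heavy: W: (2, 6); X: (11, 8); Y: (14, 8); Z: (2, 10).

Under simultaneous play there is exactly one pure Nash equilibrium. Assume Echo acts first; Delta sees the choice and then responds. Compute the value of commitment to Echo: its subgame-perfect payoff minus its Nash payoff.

0

Solve by backward induction (Echo leads).
- W: BR = Medium, leader payoff 11.
- X: BR = Heavy, leader payoff 8.
- Y: BR = Heavy, leader payoff 8.
- Z: BR = Medium, leader payoff 5.
Echo's induced payoffs are 11, 8, 8, 5, so Echo commits to W. Subgame-perfect outcome: (Medium, W) with payoffs (11, 11).
Now find the simultaneous Nash equilibrium.
Delta's best replies: W→Medium; X→Heavy; Y→Heavy; Z→Medium.
Echo's best replies: Light→Y; Medium→W; Heavy→Z.
The unique mutual best reply is (Medium, W), giving (11, 11).
Echo's commitment gain: 11 − 11 = 0.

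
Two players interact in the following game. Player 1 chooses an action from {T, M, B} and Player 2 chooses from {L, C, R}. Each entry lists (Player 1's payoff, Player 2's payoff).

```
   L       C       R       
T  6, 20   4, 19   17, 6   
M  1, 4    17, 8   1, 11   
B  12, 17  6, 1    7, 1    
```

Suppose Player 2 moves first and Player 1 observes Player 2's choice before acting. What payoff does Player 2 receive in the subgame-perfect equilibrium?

17

Player 1 best-responds to each possible Player 2 move:
- L → Player 1 plays B (best of 6, 1, 12); Player 2 gets 17.
- C → Player 1 plays M (best of 4, 17, 6); Player 2 gets 8.
- R → Player 1 plays T (best of 17, 1, 7); Player 2 gets 6.
Player 2's induced payoffs are 17, 8, 6, so Player 2 commits to L. Subgame-perfect outcome: (B, L) with payoffs (12, 17).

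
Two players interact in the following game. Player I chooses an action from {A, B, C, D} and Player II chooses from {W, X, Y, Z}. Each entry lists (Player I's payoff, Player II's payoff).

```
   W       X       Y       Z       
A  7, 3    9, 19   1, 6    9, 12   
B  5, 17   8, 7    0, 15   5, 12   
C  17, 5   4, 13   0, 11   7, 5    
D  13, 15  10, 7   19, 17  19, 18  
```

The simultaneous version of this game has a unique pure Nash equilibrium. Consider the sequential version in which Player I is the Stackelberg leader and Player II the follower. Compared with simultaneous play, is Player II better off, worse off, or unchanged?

unchanged

Backward induction with Player I moving first.
- A: BR = X, leader payoff 9.
- B: BR = W, leader payoff 5.
- C: BR = X, leader payoff 4.
- D: BR = Z, leader payoff 19.
Player I's induced payoffs are 9, 5, 4, 19, so Player I commits to D. Subgame-perfect outcome: (D, Z) with payoffs (19, 18).
Now find the simultaneous Nash equilibrium.
Player I's best replies: W→C; X→D; Y→D; Z→D.
Player II's best replies: A→X; B→W; C→X; D→Z.
Only (D, Z) has each player best-responding; Nash payoffs (19, 18).
Player II earns 18 sequentially versus 18 at the Nash outcome: unchanged.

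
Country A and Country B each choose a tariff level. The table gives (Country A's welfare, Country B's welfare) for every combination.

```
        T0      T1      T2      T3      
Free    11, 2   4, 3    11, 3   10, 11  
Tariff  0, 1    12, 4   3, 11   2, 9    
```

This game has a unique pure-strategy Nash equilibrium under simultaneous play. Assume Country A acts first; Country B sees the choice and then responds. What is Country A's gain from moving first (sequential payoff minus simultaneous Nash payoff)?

0

Solve by backward induction (Country A leads).
- Free: BR = T3, leader payoff 10.
- Tariff: BR = T2, leader payoff 3.
Maximizing over 10, 3, Country A chooses Free. Subgame-perfect outcome: (Free, T3) with payoffs (10, 11).
Under simultaneous play:
Country A's best replies: T0→Free; T1→Tariff; T2→Free; T3→Free.
Country B's best replies: Free→T3; Tariff→T2.
Only (Free, T3) has each player best-responding; Nash payoffs (10, 11).
Country A's commitment gain: 10 − 10 = 0.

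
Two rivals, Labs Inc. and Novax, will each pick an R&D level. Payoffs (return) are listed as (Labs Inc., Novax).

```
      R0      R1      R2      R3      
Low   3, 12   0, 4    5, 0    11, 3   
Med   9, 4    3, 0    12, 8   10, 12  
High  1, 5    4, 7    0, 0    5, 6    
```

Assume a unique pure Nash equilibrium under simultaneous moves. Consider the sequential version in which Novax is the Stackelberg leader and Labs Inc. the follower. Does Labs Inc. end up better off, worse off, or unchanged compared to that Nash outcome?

better off

Labs Inc. best-responds to each possible Novax move:
- R0 → Labs Inc. plays Med (best of 3, 9, 1); Novax gets 4.
- R1 → Labs Inc. plays High (best of 0, 3, 4); Novax gets 7.
- R2 → Labs Inc. plays Med (best of 5, 12, 0); Novax gets 8.
- R3 → Labs Inc. plays Low (best of 11, 10, 5); Novax gets 3.
Maximizing over 4, 7, 8, 3, Novax chooses R2. Subgame-perfect outcome: (Med, R2) with payoffs (12, 8).
Under simultaneous play:
Labs Inc.'s best replies: R0→Med; R1→High; R2→Med; R3→Low.
Novax's best replies: Low→R0; Med→R3; High→R1.
Only (High, R1) has each player best-responding; Nash payoffs (4, 7).
Labs Inc. earns 12 sequentially versus 4 at the Nash outcome: better off.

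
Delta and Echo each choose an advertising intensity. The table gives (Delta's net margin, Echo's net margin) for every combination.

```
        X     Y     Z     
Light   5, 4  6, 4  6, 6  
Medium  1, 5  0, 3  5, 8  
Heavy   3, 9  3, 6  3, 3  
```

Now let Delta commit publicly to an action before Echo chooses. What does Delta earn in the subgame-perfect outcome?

6

Solve by backward induction (Delta leads).
- Light → Echo plays Z (best of 4, 4, 6); Delta gets 6.
- Medium → Echo plays Z (best of 5, 3, 8); Delta gets 5.
- Heavy → Echo plays X (best of 9, 6, 3); Delta gets 3.
Among 6, 5, 3, the best is 6 at Light. Subgame-perfect outcome: (Light, Z) with payoffs (6, 6).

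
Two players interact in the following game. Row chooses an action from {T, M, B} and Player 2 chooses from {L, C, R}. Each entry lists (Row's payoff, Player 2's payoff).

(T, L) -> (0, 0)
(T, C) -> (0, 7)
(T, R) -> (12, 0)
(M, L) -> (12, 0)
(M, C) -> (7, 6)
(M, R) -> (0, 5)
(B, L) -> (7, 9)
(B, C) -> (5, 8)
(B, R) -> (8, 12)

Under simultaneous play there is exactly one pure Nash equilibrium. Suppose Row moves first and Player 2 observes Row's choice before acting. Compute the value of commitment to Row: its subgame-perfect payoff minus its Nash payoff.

Backward induction with Row moving first.
- T → Player 2 plays C (best of 0, 7, 0); Row gets 0.
- M → Player 2 plays C (best of 0, 6, 5); Row gets 7.
- B → Player 2 plays R (best of 9, 8, 12); Row gets 8.
Row's induced payoffs are 0, 7, 8, so Row commits to B. Subgame-perfect outcome: (B, R) with payoffs (8, 12).
For the simultaneous game, intersect best replies.
Row's best replies: L→M; C→M; R→T.
Player 2's best replies: T→C; M→C; B→R.
The unique mutual best reply is (M, C), giving (7, 6).
Row's commitment gain: 8 − 7 = 1.

1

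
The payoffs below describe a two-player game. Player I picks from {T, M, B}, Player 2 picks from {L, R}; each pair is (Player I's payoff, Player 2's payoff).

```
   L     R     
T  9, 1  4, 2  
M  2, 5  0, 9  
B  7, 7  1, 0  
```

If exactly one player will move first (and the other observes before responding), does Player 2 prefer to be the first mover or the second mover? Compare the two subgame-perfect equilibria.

If Player I leads: Player 2's best replies are T→R, M→R, B→L; Player I's induced payoffs 4, 0, 7; outcome (B, L), payoffs (7, 7).
If Player 2 leads: Player I's best replies are L→T, R→T; Player 2's induced payoffs 1, 2; outcome (T, R), payoffs (4, 2).
Player 2 gets 2 moving first and 7 moving second, so Player 2 prefers to move second.

second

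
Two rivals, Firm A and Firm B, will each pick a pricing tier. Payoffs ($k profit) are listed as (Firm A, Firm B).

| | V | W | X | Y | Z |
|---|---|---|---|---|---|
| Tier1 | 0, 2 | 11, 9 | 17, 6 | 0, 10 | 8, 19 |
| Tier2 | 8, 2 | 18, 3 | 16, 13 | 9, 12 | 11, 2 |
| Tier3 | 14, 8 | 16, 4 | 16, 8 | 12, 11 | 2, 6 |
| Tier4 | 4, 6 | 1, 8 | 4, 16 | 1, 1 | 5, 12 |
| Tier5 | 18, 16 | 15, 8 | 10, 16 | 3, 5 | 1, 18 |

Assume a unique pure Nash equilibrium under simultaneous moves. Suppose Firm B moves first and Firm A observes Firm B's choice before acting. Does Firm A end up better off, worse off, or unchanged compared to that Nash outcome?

Solve by backward induction (Firm B leads).
- V: Firm A compares 0, 8, 14, 4, 18 and picks Tier5; Firm B would get 16.
- W: Firm A compares 11, 18, 16, 1, 15 and picks Tier2; Firm B would get 3.
- X: Firm A compares 17, 16, 16, 4, 10 and picks Tier1; Firm B would get 6.
- Y: Firm A compares 0, 9, 12, 1, 3 and picks Tier3; Firm B would get 11.
- Z: Firm A compares 8, 11, 2, 5, 1 and picks Tier2; Firm B would get 2.
Maximizing over 16, 3, 6, 11, 2, Firm B chooses V. Subgame-perfect outcome: (Tier5, V) with payoffs (18, 16).
Now find the simultaneous Nash equilibrium.
Firm A's best replies: V→Tier5; W→Tier2; X→Tier1; Y→Tier3; Z→Tier2.
Firm B's best replies: Tier1→Z; Tier2→X; Tier3→Y; Tier4→X; Tier5→Z.
The unique mutual best reply is (Tier3, Y), giving (12, 11).
Firm A earns 18 sequentially versus 12 at the Nash outcome: better off.

better off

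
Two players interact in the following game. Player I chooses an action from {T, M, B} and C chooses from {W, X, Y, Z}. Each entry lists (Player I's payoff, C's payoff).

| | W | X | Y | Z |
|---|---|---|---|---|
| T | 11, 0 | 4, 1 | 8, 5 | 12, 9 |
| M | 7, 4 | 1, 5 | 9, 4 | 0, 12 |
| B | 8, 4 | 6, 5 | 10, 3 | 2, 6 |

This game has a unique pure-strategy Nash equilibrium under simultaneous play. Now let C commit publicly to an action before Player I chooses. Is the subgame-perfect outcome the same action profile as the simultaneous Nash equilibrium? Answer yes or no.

Player I best-responds to each possible C move:
- W: Player I compares 11, 7, 8 and picks T; C would get 0.
- X: Player I compares 4, 1, 6 and picks B; C would get 5.
- Y: Player I compares 8, 9, 10 and picks B; C would get 3.
- Z: Player I compares 12, 0, 2 and picks T; C would get 9.
Among 0, 5, 3, 9, the best is 9 at Z. Subgame-perfect outcome: (T, Z) with payoffs (12, 9).
Under simultaneous play:
Player I's best replies: W→T; X→B; Y→B; Z→T.
C's best replies: T→Z; M→Z; B→Z.
Only (T, Z) has each player best-responding; Nash payoffs (12, 9).
Sequential outcome (T, Z) coincides with the Nash profile (T, Z).

yes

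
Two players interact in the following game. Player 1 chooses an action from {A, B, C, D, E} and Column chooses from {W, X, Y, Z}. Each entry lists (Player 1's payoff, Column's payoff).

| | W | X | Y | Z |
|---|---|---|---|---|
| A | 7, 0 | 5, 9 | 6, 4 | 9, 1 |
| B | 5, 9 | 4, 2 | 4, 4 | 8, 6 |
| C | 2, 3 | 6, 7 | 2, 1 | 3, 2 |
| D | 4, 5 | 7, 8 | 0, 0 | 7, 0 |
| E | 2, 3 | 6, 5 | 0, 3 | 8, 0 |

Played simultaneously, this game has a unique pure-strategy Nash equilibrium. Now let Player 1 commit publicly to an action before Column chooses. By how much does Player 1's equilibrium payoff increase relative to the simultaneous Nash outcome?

0

Work backward from Column's decision.
- A: Column compares 0, 9, 4, 1 and picks X; Player 1 would get 5.
- B: Column compares 9, 2, 4, 6 and picks W; Player 1 would get 5.
- C: Column compares 3, 7, 1, 2 and picks X; Player 1 would get 6.
- D: Column compares 5, 8, 0, 0 and picks X; Player 1 would get 7.
- E: Column compares 3, 5, 3, 0 and picks X; Player 1 would get 6.
Among 5, 5, 6, 7, 6, the best is 7 at D. Subgame-perfect outcome: (D, X) with payoffs (7, 8).
Under simultaneous play:
Player 1's best replies: W→A; X→D; Y→A; Z→A.
Column's best replies: A→X; B→W; C→X; D→X; E→X.
The unique mutual best reply is (D, X), giving (7, 8).
Player 1's commitment gain: 7 − 7 = 0.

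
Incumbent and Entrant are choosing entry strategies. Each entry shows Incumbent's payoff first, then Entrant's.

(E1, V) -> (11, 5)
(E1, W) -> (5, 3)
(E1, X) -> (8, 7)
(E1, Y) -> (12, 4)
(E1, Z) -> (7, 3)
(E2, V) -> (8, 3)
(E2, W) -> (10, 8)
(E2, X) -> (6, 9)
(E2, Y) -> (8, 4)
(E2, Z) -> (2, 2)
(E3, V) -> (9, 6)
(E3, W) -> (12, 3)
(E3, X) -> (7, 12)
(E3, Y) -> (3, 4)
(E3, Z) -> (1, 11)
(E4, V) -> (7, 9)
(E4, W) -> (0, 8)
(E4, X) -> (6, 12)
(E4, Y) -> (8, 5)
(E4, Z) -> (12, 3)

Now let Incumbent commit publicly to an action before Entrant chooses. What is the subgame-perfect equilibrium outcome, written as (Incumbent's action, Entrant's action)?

Solve by backward induction (Incumbent leads).
- E1: BR = X, leader payoff 8.
- E2: BR = X, leader payoff 6.
- E3: BR = X, leader payoff 7.
- E4: BR = X, leader payoff 6.
Incumbent's induced payoffs are 8, 6, 7, 6, so Incumbent commits to E1. Subgame-perfect outcome: (E1, X) with payoffs (8, 7).

(E1, X)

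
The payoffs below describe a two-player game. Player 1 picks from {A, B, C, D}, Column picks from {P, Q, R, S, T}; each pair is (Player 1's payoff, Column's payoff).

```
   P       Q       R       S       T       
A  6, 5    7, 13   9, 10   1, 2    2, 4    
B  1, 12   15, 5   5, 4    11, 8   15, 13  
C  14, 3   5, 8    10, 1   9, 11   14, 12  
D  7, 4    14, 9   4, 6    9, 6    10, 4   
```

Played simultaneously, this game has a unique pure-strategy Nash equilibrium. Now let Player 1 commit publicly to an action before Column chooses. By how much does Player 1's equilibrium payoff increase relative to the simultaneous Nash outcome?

Work backward from Column's decision.
- A: BR = Q, leader payoff 7.
- B: BR = T, leader payoff 15.
- C: BR = T, leader payoff 14.
- D: BR = Q, leader payoff 14.
Player 1's induced payoffs are 7, 15, 14, 14, so Player 1 commits to B. Subgame-perfect outcome: (B, T) with payoffs (15, 13).
Now find the simultaneous Nash equilibrium.
Player 1's best replies: P→C; Q→B; R→C; S→B; T→B.
Column's best replies: A→Q; B→T; C→T; D→Q.
Only (B, T) has each player best-responding; Nash payoffs (15, 13).
Player 1's commitment gain: 15 − 15 = 0.

0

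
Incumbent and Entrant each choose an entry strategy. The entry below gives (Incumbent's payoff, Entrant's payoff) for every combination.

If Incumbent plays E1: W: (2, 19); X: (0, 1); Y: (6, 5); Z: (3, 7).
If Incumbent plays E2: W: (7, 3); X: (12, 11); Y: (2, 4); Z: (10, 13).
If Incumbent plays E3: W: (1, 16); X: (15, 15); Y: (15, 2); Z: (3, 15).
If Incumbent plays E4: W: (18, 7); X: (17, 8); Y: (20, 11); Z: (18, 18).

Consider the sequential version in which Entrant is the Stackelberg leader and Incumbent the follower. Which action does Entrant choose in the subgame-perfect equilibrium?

Solve by backward induction (Entrant leads).
- W → Incumbent plays E4 (best of 2, 7, 1, 18); Entrant gets 7.
- X → Incumbent plays E4 (best of 0, 12, 15, 17); Entrant gets 8.
- Y → Incumbent plays E4 (best of 6, 2, 15, 20); Entrant gets 11.
- Z → Incumbent plays E4 (best of 3, 10, 3, 18); Entrant gets 18.
Among 7, 8, 11, 18, the best is 18 at Z. Subgame-perfect outcome: (E4, Z) with payoffs (18, 18).

Z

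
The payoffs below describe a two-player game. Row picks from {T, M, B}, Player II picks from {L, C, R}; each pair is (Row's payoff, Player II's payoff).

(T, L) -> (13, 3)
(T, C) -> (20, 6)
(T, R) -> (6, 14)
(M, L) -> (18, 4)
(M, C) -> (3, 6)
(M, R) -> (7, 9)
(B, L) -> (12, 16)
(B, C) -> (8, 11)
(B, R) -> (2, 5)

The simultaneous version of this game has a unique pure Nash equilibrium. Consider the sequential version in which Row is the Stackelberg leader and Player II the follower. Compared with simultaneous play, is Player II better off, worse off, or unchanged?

better off

Player II best-responds to each possible Row move:
- T → Player II plays R (best of 3, 6, 14); Row gets 6.
- M → Player II plays R (best of 4, 6, 9); Row gets 7.
- B → Player II plays L (best of 16, 11, 5); Row gets 12.
Maximizing over 6, 7, 12, Row chooses B. Subgame-perfect outcome: (B, L) with payoffs (12, 16).
Under simultaneous play:
Row's best replies: L→M; C→T; R→M.
Player II's best replies: T→R; M→R; B→L.
The unique mutual best reply is (M, R), giving (7, 9).
Player II earns 16 sequentially versus 9 at the Nash outcome: better off.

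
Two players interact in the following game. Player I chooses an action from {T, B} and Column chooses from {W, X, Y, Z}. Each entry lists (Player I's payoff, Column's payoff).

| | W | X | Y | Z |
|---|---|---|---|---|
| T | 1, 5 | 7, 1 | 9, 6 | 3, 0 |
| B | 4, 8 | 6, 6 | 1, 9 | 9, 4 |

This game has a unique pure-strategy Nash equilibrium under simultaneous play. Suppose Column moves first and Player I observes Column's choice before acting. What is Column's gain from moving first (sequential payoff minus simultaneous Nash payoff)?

Backward induction with Column moving first.
- W: BR = B, leader payoff 8.
- X: BR = T, leader payoff 1.
- Y: BR = T, leader payoff 6.
- Z: BR = B, leader payoff 4.
Maximizing over 8, 1, 6, 4, Column chooses W. Subgame-perfect outcome: (B, W) with payoffs (4, 8).
Now find the simultaneous Nash equilibrium.
Player I's best replies: W→B; X→T; Y→T; Z→B.
Column's best replies: T→Y; B→Y.
Only (T, Y) has each player best-responding; Nash payoffs (9, 6).
Column's commitment gain: 8 − 6 = 2.

2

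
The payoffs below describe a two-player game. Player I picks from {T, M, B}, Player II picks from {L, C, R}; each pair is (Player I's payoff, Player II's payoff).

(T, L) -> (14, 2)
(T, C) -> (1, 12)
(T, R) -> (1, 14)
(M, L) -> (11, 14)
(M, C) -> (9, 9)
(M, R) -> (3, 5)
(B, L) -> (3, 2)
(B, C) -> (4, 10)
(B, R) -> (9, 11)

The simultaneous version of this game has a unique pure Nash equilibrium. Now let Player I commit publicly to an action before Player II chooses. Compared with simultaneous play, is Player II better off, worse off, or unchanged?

Solve by backward induction (Player I leads).
- T: Player II compares 2, 12, 14 and picks R; Player I would get 1.
- M: Player II compares 14, 9, 5 and picks L; Player I would get 11.
- B: Player II compares 2, 10, 11 and picks R; Player I would get 9.
Among 1, 11, 9, the best is 11 at M. Subgame-perfect outcome: (M, L) with payoffs (11, 14).
Now find the simultaneous Nash equilibrium.
Player I's best replies: L→T; C→M; R→B.
Player II's best replies: T→R; M→L; B→R.
The unique mutual best reply is (B, R), giving (9, 11).
Player II earns 14 sequentially versus 11 at the Nash outcome: better off.

better off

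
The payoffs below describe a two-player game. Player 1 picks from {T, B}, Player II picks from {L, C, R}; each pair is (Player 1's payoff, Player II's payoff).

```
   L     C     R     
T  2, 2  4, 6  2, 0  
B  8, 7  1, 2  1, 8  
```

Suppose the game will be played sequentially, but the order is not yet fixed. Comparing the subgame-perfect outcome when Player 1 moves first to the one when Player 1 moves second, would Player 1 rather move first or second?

second

If Player 1 leads: Player II's best replies are T→C, B→R; Player 1's induced payoffs 4, 1; outcome (T, C), payoffs (4, 6).
If Player II leads: Player 1's best replies are L→B, C→T, R→T; Player II's induced payoffs 7, 6, 0; outcome (B, L), payoffs (8, 7).
Player 1 gets 4 moving first and 8 moving second, so Player 1 prefers to move second.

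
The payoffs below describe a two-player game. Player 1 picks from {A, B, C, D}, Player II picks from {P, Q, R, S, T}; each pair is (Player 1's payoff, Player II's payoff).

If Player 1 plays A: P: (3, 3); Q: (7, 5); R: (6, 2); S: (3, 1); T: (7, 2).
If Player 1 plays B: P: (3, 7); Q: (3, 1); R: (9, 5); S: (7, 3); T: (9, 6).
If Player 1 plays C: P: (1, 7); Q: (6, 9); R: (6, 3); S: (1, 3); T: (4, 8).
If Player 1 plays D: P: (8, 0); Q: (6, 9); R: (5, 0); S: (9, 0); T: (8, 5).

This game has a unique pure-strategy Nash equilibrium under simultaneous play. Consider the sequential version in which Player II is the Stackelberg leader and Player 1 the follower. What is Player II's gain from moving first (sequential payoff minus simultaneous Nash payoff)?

1

Backward induction with Player II moving first.
- P: BR = D, leader payoff 0.
- Q: BR = A, leader payoff 5.
- R: BR = B, leader payoff 5.
- S: BR = D, leader payoff 0.
- T: BR = B, leader payoff 6.
Maximizing over 0, 5, 5, 0, 6, Player II chooses T. Subgame-perfect outcome: (B, T) with payoffs (9, 6).
For the simultaneous game, intersect best replies.
Player 1's best replies: P→D; Q→A; R→B; S→D; T→B.
Player II's best replies: A→Q; B→P; C→Q; D→Q.
Only (A, Q) has each player best-responding; Nash payoffs (7, 5).
Player II's commitment gain: 6 − 5 = 1.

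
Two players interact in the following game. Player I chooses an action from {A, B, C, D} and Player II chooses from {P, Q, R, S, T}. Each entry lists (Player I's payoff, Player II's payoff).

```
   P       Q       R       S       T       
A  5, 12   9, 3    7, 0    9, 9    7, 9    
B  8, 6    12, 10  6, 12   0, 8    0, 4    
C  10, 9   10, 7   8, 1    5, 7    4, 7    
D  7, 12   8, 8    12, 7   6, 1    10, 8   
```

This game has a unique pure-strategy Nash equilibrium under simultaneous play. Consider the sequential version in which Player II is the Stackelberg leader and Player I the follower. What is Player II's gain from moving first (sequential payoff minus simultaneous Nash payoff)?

1

Backward induction with Player II moving first.
- P: Player I compares 5, 8, 10, 7 and picks C; Player II would get 9.
- Q: Player I compares 9, 12, 10, 8 and picks B; Player II would get 10.
- R: Player I compares 7, 6, 8, 12 and picks D; Player II would get 7.
- S: Player I compares 9, 0, 5, 6 and picks A; Player II would get 9.
- T: Player I compares 7, 0, 4, 10 and picks D; Player II would get 8.
Maximizing over 9, 10, 7, 9, 8, Player II chooses Q. Subgame-perfect outcome: (B, Q) with payoffs (12, 10).
Now find the simultaneous Nash equilibrium.
Player I's best replies: P→C; Q→B; R→D; S→A; T→D.
Player II's best replies: A→P; B→R; C→P; D→P.
The unique mutual best reply is (C, P), giving (10, 9).
Player II's commitment gain: 10 − 9 = 1.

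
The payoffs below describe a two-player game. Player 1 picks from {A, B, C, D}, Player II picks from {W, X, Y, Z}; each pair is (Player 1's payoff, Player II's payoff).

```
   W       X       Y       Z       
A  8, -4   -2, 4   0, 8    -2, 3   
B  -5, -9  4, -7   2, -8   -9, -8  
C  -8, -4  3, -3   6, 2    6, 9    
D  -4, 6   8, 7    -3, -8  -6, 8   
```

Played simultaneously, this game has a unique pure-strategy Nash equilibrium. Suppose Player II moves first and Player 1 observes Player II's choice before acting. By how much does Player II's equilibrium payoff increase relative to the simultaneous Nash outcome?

0

Backward induction with Player II moving first.
- W: Player 1 compares 8, -5, -8, -4 and picks A; Player II would get -4.
- X: Player 1 compares -2, 4, 3, 8 and picks D; Player II would get 7.
- Y: Player 1 compares 0, 2, 6, -3 and picks C; Player II would get 2.
- Z: Player 1 compares -2, -9, 6, -6 and picks C; Player II would get 9.
Among -4, 7, 2, 9, the best is 9 at Z. Subgame-perfect outcome: (C, Z) with payoffs (6, 9).
Now find the simultaneous Nash equilibrium.
Player 1's best replies: W→A; X→D; Y→C; Z→C.
Player II's best replies: A→Y; B→X; C→Z; D→Z.
The unique mutual best reply is (C, Z), giving (6, 9).
Player II's commitment gain: 9 − 9 = 0.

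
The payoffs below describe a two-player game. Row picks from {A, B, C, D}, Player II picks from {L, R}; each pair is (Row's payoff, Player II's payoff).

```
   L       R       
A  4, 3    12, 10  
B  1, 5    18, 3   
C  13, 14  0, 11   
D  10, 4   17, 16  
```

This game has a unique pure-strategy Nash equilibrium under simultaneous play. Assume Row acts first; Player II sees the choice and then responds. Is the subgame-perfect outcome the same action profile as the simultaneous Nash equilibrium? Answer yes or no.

Backward induction with Row moving first.
- A: Player II compares 3, 10 and picks R; Row would get 12.
- B: Player II compares 5, 3 and picks L; Row would get 1.
- C: Player II compares 14, 11 and picks L; Row would get 13.
- D: Player II compares 4, 16 and picks R; Row would get 17.
Row's induced payoffs are 12, 1, 13, 17, so Row commits to D. Subgame-perfect outcome: (D, R) with payoffs (17, 16).
Under simultaneous play:
Row's best replies: L→C; R→B.
Player II's best replies: A→R; B→L; C→L; D→R.
The unique mutual best reply is (C, L), giving (13, 14).
Sequential outcome (D, R) differs from the Nash profile (C, L).

no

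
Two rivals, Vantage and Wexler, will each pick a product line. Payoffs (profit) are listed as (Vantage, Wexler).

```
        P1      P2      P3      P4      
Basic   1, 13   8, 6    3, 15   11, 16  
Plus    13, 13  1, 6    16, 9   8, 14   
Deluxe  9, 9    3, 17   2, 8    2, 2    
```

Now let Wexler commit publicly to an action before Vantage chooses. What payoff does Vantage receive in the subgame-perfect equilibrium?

11

Work backward from Vantage's decision.
- P1 → Vantage plays Plus (best of 1, 13, 9); Wexler gets 13.
- P2 → Vantage plays Basic (best of 8, 1, 3); Wexler gets 6.
- P3 → Vantage plays Plus (best of 3, 16, 2); Wexler gets 9.
- P4 → Vantage plays Basic (best of 11, 8, 2); Wexler gets 16.
Wexler's induced payoffs are 13, 6, 9, 16, so Wexler commits to P4. Subgame-perfect outcome: (Basic, P4) with payoffs (11, 16).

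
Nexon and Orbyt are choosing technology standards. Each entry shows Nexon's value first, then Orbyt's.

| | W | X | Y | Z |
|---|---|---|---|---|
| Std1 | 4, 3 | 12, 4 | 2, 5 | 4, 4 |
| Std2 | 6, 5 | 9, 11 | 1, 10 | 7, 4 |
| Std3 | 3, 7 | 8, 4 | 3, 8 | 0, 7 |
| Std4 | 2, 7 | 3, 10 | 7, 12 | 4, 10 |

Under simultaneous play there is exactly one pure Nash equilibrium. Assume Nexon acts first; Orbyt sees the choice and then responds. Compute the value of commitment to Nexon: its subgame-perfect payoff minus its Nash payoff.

2

Work backward from Orbyt's decision.
- Std1 → Orbyt plays Y (best of 3, 4, 5, 4); Nexon gets 2.
- Std2 → Orbyt plays X (best of 5, 11, 10, 4); Nexon gets 9.
- Std3 → Orbyt plays Y (best of 7, 4, 8, 7); Nexon gets 3.
- Std4 → Orbyt plays Y (best of 7, 10, 12, 10); Nexon gets 7.
Maximizing over 2, 9, 3, 7, Nexon chooses Std2. Subgame-perfect outcome: (Std2, X) with payoffs (9, 11).
Under simultaneous play:
Nexon's best replies: W→Std2; X→Std1; Y→Std4; Z→Std2.
Orbyt's best replies: Std1→Y; Std2→X; Std3→Y; Std4→Y.
The unique mutual best reply is (Std4, Y), giving (7, 12).
Nexon's commitment gain: 9 − 7 = 2.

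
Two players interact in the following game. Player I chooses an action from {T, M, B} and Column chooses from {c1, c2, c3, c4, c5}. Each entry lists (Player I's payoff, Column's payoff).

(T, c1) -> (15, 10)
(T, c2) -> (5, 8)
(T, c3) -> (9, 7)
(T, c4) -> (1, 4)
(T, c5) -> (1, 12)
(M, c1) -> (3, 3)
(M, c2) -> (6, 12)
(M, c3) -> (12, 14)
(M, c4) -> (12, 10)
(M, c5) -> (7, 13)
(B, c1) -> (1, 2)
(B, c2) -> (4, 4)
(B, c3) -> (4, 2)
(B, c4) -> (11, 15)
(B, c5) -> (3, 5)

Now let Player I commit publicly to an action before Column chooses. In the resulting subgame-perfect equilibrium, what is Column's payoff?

14

Solve by backward induction (Player I leads).
- T: Column compares 10, 8, 7, 4, 12 and picks c5; Player I would get 1.
- M: Column compares 3, 12, 14, 10, 13 and picks c3; Player I would get 12.
- B: Column compares 2, 4, 2, 15, 5 and picks c4; Player I would get 11.
Among 1, 12, 11, the best is 12 at M. Subgame-perfect outcome: (M, c3) with payoffs (12, 14).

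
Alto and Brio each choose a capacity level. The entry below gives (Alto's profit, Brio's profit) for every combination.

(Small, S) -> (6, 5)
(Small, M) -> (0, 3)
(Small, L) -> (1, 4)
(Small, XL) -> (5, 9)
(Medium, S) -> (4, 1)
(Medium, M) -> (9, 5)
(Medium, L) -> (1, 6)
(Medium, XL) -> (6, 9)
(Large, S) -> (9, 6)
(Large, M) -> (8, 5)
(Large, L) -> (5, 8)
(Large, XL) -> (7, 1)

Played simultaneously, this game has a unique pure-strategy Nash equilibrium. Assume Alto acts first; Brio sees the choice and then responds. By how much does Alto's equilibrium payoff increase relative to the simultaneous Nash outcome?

Backward induction with Alto moving first.
- Small: Brio compares 5, 3, 4, 9 and picks XL; Alto would get 5.
- Medium: Brio compares 1, 5, 6, 9 and picks XL; Alto would get 6.
- Large: Brio compares 6, 5, 8, 1 and picks L; Alto would get 5.
Maximizing over 5, 6, 5, Alto chooses Medium. Subgame-perfect outcome: (Medium, XL) with payoffs (6, 9).
Under simultaneous play:
Alto's best replies: S→Large; M→Medium; L→Large; XL→Large.
Brio's best replies: Small→XL; Medium→XL; Large→L.
The unique mutual best reply is (Large, L), giving (5, 8).
Alto's commitment gain: 6 − 5 = 1.

1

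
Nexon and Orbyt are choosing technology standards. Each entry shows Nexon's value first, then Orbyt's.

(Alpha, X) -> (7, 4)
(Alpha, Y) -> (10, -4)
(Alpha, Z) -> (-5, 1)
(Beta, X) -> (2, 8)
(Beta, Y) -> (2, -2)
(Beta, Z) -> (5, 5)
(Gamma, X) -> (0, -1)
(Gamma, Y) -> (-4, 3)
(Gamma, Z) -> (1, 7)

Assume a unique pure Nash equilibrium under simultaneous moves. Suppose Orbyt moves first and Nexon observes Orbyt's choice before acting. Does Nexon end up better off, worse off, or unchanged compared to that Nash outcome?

Work backward from Nexon's decision.
- X: Nexon compares 7, 2, 0 and picks Alpha; Orbyt would get 4.
- Y: Nexon compares 10, 2, -4 and picks Alpha; Orbyt would get -4.
- Z: Nexon compares -5, 5, 1 and picks Beta; Orbyt would get 5.
Maximizing over 4, -4, 5, Orbyt chooses Z. Subgame-perfect outcome: (Beta, Z) with payoffs (5, 5).
Under simultaneous play:
Nexon's best replies: X→Alpha; Y→Alpha; Z→Beta.
Orbyt's best replies: Alpha→X; Beta→X; Gamma→Z.
Only (Alpha, X) has each player best-responding; Nash payoffs (7, 4).
Nexon earns 5 sequentially versus 7 at the Nash outcome: worse off.

worse off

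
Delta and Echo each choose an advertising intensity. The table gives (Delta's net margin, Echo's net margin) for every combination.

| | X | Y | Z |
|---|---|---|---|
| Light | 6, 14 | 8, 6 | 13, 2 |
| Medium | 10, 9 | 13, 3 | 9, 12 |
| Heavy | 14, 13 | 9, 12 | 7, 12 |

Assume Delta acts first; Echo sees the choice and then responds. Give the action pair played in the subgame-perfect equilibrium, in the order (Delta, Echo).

Work backward from Echo's decision.
- Light: Echo compares 14, 6, 2 and picks X; Delta would get 6.
- Medium: Echo compares 9, 3, 12 and picks Z; Delta would get 9.
- Heavy: Echo compares 13, 12, 12 and picks X; Delta would get 14.
Maximizing over 6, 9, 14, Delta chooses Heavy. Subgame-perfect outcome: (Heavy, X) with payoffs (14, 13).

(Heavy, X)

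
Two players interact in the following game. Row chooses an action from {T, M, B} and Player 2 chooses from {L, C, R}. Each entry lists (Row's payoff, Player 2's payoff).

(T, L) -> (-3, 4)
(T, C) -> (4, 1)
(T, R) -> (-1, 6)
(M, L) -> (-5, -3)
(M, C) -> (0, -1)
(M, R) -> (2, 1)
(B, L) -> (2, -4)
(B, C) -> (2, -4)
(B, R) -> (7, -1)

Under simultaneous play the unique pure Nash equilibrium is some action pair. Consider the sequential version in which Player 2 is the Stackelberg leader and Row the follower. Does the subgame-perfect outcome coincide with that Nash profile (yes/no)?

no

Work backward from Row's decision.
- L: BR = B, leader payoff -4.
- C: BR = T, leader payoff 1.
- R: BR = B, leader payoff -1.
Among -4, 1, -1, the best is 1 at C. Subgame-perfect outcome: (T, C) with payoffs (4, 1).
For the simultaneous game, intersect best replies.
Row's best replies: L→B; C→T; R→B.
Player 2's best replies: T→R; M→R; B→R.
The unique mutual best reply is (B, R), giving (7, -1).
Sequential outcome (T, C) differs from the Nash profile (B, R).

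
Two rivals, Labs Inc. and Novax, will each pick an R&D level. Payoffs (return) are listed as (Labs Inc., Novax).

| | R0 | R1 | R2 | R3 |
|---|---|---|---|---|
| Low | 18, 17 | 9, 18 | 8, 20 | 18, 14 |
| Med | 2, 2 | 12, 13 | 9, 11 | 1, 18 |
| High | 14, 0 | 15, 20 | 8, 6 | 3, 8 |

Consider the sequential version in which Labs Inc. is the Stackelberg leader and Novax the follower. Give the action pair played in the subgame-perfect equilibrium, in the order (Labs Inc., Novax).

(High, R1)

Solve by backward induction (Labs Inc. leads).
- Low → Novax plays R2 (best of 17, 18, 20, 14); Labs Inc. gets 8.
- Med → Novax plays R3 (best of 2, 13, 11, 18); Labs Inc. gets 1.
- High → Novax plays R1 (best of 0, 20, 6, 8); Labs Inc. gets 15.
Among 8, 1, 15, the best is 15 at High. Subgame-perfect outcome: (High, R1) with payoffs (15, 20).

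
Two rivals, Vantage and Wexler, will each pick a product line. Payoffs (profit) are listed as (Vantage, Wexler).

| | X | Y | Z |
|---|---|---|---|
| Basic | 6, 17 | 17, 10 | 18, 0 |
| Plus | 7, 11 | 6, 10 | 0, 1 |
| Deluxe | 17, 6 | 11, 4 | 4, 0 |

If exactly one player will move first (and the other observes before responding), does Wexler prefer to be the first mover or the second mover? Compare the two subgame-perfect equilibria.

If Vantage leads: Wexler's best replies are Basic→X, Plus→X, Deluxe→X; Vantage's induced payoffs 6, 7, 17; outcome (Deluxe, X), payoffs (17, 6).
If Wexler leads: Vantage's best replies are X→Deluxe, Y→Basic, Z→Basic; Wexler's induced payoffs 6, 10, 0; outcome (Basic, Y), payoffs (17, 10).
Wexler gets 10 moving first and 6 moving second, so Wexler prefers to move first.

first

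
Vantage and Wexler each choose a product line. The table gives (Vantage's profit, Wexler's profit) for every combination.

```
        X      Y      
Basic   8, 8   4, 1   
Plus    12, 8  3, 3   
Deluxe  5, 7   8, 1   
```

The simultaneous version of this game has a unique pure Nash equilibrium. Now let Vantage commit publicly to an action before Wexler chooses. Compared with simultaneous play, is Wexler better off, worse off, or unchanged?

unchanged

Backward induction with Vantage moving first.
- Basic: BR = X, leader payoff 8.
- Plus: BR = X, leader payoff 12.
- Deluxe: BR = X, leader payoff 5.
Among 8, 12, 5, the best is 12 at Plus. Subgame-perfect outcome: (Plus, X) with payoffs (12, 8).
Now find the simultaneous Nash equilibrium.
Vantage's best replies: X→Plus; Y→Deluxe.
Wexler's best replies: Basic→X; Plus→X; Deluxe→X.
The unique mutual best reply is (Plus, X), giving (12, 8).
Wexler earns 8 sequentially versus 8 at the Nash outcome: unchanged.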